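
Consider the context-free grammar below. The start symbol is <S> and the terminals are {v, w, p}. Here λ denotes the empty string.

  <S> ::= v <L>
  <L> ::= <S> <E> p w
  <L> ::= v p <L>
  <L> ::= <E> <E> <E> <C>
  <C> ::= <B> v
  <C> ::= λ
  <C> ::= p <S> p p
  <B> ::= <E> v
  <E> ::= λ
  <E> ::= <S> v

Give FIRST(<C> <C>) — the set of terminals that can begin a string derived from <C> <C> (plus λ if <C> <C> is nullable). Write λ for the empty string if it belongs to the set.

{λ, p, v}

FIRST(<S>) = {v}
FIRST(<E>) = {λ, v}  (via <S> v)
FIRST(<B>) = {v}  (via <E> v)
FIRST(<C>) = {λ, p, v}  (via <B> v)
FIRST(<L>) = {λ, p, v}  (via <S> <E> p w, <E> <E> <E> <C>)
FIRST(<C> <C>): take FIRST of each symbol in turn, carrying on past any symbol whose FIRST contains λ; result {λ, p, v}.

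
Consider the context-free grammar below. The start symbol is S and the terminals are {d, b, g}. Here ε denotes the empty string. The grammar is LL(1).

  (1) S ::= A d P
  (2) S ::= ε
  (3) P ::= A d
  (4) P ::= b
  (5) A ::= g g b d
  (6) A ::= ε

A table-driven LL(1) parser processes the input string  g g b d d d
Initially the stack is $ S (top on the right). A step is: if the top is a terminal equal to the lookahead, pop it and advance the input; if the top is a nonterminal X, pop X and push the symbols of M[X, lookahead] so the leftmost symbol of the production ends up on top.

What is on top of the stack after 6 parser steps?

step 1: stack=$ S  input=g g b d d d $  — expand S ::= A d P
step 2: stack=$ P d A  input=g g b d d d $  — expand A ::= g g b d
step 3: stack=$ P d d b g g  input=g g b d d d $  — match g
step 4: stack=$ P d d b g  input=g b d d d $  — match g
step 5: stack=$ P d d b  input=b d d d $  — match b
step 6: stack=$ P d d  input=d d d $  — match d
Stack after step 6: $ P d (top = d).

d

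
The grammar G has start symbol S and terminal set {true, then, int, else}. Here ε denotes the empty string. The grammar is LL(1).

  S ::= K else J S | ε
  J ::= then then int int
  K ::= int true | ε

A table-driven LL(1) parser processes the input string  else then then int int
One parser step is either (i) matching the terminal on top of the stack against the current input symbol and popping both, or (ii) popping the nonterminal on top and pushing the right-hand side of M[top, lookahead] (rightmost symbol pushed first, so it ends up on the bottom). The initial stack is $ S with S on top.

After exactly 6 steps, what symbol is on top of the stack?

     Stack                  Input                     Action
  1  $ S                    else then then int int $  expand S ::= K else J S
  2  $ S J else K           else then then int int $  expand K ::= ε
  3  $ S J else             else then then int int $  match else
  4  $ S J                  then then int int $       expand J ::= then then int int
  5  $ S int int then then  then then int int $       match then
  6  $ S int int then       then int int $            match then
Stack after step 6: $ S int int (top = int).

int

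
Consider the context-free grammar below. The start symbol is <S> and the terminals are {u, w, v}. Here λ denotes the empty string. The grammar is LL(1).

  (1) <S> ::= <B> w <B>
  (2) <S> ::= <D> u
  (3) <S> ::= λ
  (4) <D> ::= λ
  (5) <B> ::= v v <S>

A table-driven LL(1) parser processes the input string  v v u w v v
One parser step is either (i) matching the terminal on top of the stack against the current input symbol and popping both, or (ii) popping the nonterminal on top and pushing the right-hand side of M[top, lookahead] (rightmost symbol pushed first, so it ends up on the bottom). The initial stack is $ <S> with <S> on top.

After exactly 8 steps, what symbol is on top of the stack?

<B>

step 1: stack=$ <S>  input=v v u w v v $  — expand <S> ::= <B> w <B>
step 2: stack=$ <B> w <B>  input=v v u w v v $  — expand <B> ::= v v <S>
step 3: stack=$ <B> w <S> v v  input=v v u w v v $  — match v
step 4: stack=$ <B> w <S> v  input=v u w v v $  — match v
step 5: stack=$ <B> w <S>  input=u w v v $  — expand <S> ::= <D> u
step 6: stack=$ <B> w u <D>  input=u w v v $  — expand <D> ::= λ
step 7: stack=$ <B> w u  input=u w v v $  — match u
step 8: stack=$ <B> w  input=w v v $  — match w
Stack after step 8: $ <B> (top = <B>).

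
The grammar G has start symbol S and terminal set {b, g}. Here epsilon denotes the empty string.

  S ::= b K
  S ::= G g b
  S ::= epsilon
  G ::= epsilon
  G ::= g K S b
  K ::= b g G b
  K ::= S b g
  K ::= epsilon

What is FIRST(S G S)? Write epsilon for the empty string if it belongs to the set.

FIRST(G): from G::=epsilon we get {epsilon}; from G::=g K S b we get {g}. So FIRST(G) = {epsilon, g}.
FIRST(S): from S::=b K we get {b}; from S::=G g b we get {g}; from S::=epsilon we get {epsilon}. So FIRST(S) = {epsilon, b, g}.
FIRST(K): from K::=b g G b we get {b}; from K::=S b g we get {b, g}; from K::=epsilon we get {epsilon}. So FIRST(K) = {epsilon, b, g}.
FIRST(S G S): take FIRST of each symbol in turn, carrying on past any symbol whose FIRST contains epsilon; result {epsilon, b, g}.

{epsilon, b, g}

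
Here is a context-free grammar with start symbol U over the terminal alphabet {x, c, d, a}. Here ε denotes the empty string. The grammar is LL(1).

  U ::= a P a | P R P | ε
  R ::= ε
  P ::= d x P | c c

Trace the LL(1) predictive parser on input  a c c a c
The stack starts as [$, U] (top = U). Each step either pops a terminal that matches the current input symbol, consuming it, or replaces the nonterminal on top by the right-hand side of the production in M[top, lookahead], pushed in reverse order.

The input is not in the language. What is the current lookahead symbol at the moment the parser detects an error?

step 1: stack=$ U  input=a c c a c $  — expand U ::= a P a
step 2: stack=$ a P a  input=a c c a c $  — match a
step 3: stack=$ a P  input=c c a c $  — expand P ::= c c
step 4: stack=$ a c c  input=c c a c $  — match c
step 5: stack=$ a c  input=c a c $  — match c
step 6: stack=$ a  input=a c $  — match a
step 7: stack=$  input=c $  — error: stack empty but input remains

c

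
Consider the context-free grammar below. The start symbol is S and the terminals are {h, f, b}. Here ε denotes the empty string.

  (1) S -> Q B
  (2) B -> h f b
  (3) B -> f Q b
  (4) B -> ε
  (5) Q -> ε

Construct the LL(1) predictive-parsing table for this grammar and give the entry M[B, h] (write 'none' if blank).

B -> h f b

FIRST(B): from B->h f b we get {h}; from B->f Q b we get {f}; from B->ε we get {ε}. So FIRST(B) = {ε, f, h}.
FIRST(Q): from Q->ε we get {ε}. So FIRST(Q) = {ε}.
FIRST(S): from S->Q B we get {ε, f, h}. So FIRST(S) = {ε, f, h}.
FOLLOW(S) includes $ since S is the start symbol.
FOLLOW(S): S appears on no right-hand side. Thus FOLLOW(S) = {$}.
FOLLOW(B): in S->Q B, the suffix after B is empty, so FOLLOW(B) ⊇ FOLLOW(S) = {$}. Thus FOLLOW(B) = {$}.
For B -> h f b: FIRST(h f b) = {h}, so it goes in M[B, t] for t ∈ {h}.
For B -> f Q b: FIRST(f Q b) = {f}, so it goes in M[B, t] for t ∈ {f}.
For B -> ε: FIRST(ε) = {ε}, so it goes in M[B, t] for t ∈ {}; since ε ∈ FIRST, also for every t ∈ FOLLOW(B) = {$}.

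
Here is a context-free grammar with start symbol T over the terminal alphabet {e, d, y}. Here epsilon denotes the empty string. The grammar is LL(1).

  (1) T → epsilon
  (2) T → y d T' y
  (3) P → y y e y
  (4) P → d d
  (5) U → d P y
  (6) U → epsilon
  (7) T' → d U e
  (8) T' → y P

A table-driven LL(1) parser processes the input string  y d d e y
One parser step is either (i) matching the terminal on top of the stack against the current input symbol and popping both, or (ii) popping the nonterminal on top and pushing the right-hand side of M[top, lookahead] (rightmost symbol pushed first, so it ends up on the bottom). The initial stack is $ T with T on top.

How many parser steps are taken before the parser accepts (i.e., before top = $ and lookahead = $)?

8

     Stack       Input        Action
  1  $ T         y d d e y $  expand T → y d T' y
  2  $ y T' d y  y d d e y $  match y
  3  $ y T' d    d d e y $    match d
  4  $ y T'      d e y $      expand T' → d U e
  5  $ y e U d   d e y $      match d
  6  $ y e U     e y $        expand U → epsilon
  7  $ y e       e y $        match e
  8  $ y         y $          match y
Accept reached after 8 steps.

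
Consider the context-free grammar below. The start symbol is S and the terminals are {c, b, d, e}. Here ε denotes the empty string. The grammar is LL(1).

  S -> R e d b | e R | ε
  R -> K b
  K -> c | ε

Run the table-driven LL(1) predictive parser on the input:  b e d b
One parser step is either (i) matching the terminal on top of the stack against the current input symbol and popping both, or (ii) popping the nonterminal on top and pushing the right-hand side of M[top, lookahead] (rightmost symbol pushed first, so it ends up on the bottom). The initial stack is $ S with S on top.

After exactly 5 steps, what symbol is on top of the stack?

step 1: stack=$ S  input=b e d b $  — expand S -> R e d b
step 2: stack=$ b d e R  input=b e d b $  — expand R -> K b
step 3: stack=$ b d e b K  input=b e d b $  — expand K -> ε
step 4: stack=$ b d e b  input=b e d b $  — match b
step 5: stack=$ b d e  input=e d b $  — match e
Stack after step 5: $ b d (top = d).

d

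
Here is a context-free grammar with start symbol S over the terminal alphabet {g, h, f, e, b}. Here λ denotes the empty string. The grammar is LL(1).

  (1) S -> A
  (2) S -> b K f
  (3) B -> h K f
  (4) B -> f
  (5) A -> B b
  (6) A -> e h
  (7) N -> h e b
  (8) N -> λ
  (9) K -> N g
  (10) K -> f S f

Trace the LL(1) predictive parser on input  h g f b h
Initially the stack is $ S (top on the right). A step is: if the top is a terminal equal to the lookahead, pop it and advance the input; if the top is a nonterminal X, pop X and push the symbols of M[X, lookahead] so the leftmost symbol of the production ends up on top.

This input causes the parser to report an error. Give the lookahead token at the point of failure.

h

      Stack      Input        Action
   1  $ S        h g f b h $  expand S -> A
   2  $ A        h g f b h $  expand A -> B b
   3  $ b B      h g f b h $  expand B -> h K f
   4  $ b f K h  h g f b h $  match h
   5  $ b f K    g f b h $    expand K -> N g
   6  $ b f g N  g f b h $    expand N -> λ
   7  $ b f g    g f b h $    match g
   8  $ b f      f b h $      match f
   9  $ b        b h $        match b
  10  $          h $          error: stack empty but input remains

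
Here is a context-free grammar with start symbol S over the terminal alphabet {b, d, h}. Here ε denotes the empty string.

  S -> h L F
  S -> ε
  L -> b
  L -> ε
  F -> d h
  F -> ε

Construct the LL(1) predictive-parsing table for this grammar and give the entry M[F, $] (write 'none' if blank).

F -> ε

FIRST(S): from S->h L F we get {h}; from S->ε we get {ε}. So FIRST(S) = {ε, h}.
FIRST(L): from L->b we get {b}; from L->ε we get {ε}. So FIRST(L) = {ε, b}.
FIRST(F): from F->d h we get {d}; from F->ε we get {ε}. So FIRST(F) = {ε, d}.
FOLLOW(S) includes $ since S is the start symbol.
FOLLOW(S): S appears on no right-hand side. Thus FOLLOW(S) = {$}.
FOLLOW(F): in S->h L F, the suffix after F is empty, so FOLLOW(F) ⊇ FOLLOW(S) = {$}. Thus FOLLOW(F) = {$}.
For F -> d h: FIRST(d h) = {d}, so it goes in M[F, t] for t ∈ {d}.
For F -> ε: FIRST(ε) = {ε}, so it goes in M[F, t] for t ∈ {}; since ε ∈ FIRST, also for every t ∈ FOLLOW(F) = {$}.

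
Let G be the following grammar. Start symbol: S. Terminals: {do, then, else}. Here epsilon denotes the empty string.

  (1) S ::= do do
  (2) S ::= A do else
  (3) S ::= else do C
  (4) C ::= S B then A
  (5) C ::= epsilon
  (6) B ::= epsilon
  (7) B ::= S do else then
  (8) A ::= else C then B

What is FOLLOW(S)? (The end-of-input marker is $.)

{$, do, else, then}

FIRST(A) = {else}
FIRST(S) = {do, else}  (via A do else)
FIRST(C) = {epsilon, do, else}  (via S B then A)
FIRST(B) = {epsilon, do, else}  (via S do else then)
FOLLOW(S) includes $ since S is the start symbol.
FOLLOW(S): in C::=S B then A, S is followed by B then A with FIRST {do, else, then}; in B::=S do else then, S is followed by do else then with FIRST {do}. Thus FOLLOW(S) = {$, do, else, then}.
FOLLOW(C): in S::=else do C, the suffix after C is empty, so FOLLOW(C) ⊇ FOLLOW(S) = {$, do, else, then}; in A::=else C then B, C is followed by then B with FIRST {then}. Thus FOLLOW(C) = {$, do, else, then}.
FOLLOW(A): in S::=A do else, A is followed by do else with FIRST {do}; in C::=S B then A, the suffix after A is empty, so FOLLOW(A) ⊇ FOLLOW(C) = {$, do, else, then}. Thus FOLLOW(A) = {$, do, else, then}.
FOLLOW(B): in C::=S B then A, B is followed by then A with FIRST {then}; in A::=else C then B, the suffix after B is empty, so FOLLOW(B) ⊇ FOLLOW(A) = {$, do, else, then}. Thus FOLLOW(B) = {$, do, else, then}.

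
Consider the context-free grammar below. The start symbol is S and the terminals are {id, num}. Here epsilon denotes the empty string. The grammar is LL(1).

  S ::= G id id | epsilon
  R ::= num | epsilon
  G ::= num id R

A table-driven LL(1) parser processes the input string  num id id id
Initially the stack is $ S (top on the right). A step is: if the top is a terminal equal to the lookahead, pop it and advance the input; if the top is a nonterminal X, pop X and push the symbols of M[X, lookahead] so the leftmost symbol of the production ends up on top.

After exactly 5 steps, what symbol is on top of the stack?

     Stack             Input           Action
  1  $ S               num id id id $  expand S ::= G id id
  2  $ id id G         num id id id $  expand G ::= num id R
  3  $ id id R id num  num id id id $  match num
  4  $ id id R id      id id id $      match id
  5  $ id id R         id id $         expand R ::= epsilon
Stack after step 5: $ id id (top = id).

id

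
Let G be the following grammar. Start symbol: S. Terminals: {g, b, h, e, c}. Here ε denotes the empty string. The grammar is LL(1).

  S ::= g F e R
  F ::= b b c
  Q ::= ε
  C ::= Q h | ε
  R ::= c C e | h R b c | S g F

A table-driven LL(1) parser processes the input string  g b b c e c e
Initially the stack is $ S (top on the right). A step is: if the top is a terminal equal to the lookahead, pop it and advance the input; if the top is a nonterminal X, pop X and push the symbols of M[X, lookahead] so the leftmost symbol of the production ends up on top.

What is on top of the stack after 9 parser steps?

C

     Stack        Input            Action
  1  $ S          g b b c e c e $  expand S ::= g F e R
  2  $ R e F g    g b b c e c e $  match g
  3  $ R e F      b b c e c e $    expand F ::= b b c
  4  $ R e c b b  b b c e c e $    match b
  5  $ R e c b    b c e c e $      match b
  6  $ R e c      c e c e $        match c
  7  $ R e        e c e $          match e
  8  $ R          c e $            expand R ::= c C e
  9  $ e C c      c e $            match c
Stack after step 9: $ e C (top = C).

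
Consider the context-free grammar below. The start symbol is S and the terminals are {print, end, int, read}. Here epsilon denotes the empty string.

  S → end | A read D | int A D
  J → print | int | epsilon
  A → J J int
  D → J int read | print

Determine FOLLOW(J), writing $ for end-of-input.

{int, print}

FIRST(J) = {epsilon, int, print}
FIRST(A) = {int, print}  (via J J int)
FIRST(D) = {int, print}  (via J int read)
FIRST(S) = {end, int, print}  (via A read D)
FOLLOW(S) includes $ since S is the start symbol.
FOLLOW(S): S appears on no right-hand side. Thus FOLLOW(S) = {$}.
FOLLOW(J): in A→J J int (occurrence 1), J is followed by J int with FIRST {int, print}; in A→J J int (occurrence 2), J is followed by int with FIRST {int}; in D→J int read, J is followed by int read with FIRST {int}. Thus FOLLOW(J) = {int, print}.
FOLLOW(A): in S→A read D, A is followed by read D with FIRST {read}; in S→int A D, A is followed by D with FIRST {int, print}. Thus FOLLOW(A) = {int, print, read}.
FOLLOW(D): in S→A read D, the suffix after D is empty, so FOLLOW(D) ⊇ FOLLOW(S) = {$}; in S→int A D, the suffix after D is empty, so FOLLOW(D) ⊇ FOLLOW(S) = {$}. Thus FOLLOW(D) = {$}.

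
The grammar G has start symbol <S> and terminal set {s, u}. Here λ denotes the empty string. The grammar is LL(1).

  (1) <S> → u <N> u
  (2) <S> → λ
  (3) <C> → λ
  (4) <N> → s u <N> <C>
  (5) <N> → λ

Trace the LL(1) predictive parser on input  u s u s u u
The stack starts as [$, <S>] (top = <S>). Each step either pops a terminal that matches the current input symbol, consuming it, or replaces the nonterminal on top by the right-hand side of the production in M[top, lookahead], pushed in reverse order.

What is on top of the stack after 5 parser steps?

step 1: stack=$ <S>  input=u s u s u u $  — expand <S> → u <N> u
step 2: stack=$ u <N> u  input=u s u s u u $  — match u
step 3: stack=$ u <N>  input=s u s u u $  — expand <N> → s u <N> <C>
step 4: stack=$ u <C> <N> u s  input=s u s u u $  — match s
step 5: stack=$ u <C> <N> u  input=u s u u $  — match u
Stack after step 5: $ u <C> <N> (top = <N>).

<N>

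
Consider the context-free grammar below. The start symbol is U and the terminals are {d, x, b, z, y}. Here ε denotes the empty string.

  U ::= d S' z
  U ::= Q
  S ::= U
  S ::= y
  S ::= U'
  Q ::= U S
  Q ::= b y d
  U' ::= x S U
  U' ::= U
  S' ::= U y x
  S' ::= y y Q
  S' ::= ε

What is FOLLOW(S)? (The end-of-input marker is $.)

{$, b, d, x, y, z}

FIRST(U): from U::=d S' z we get {d}; from U::=Q we get {b, d}. So FIRST(U) = {b, d}.
FIRST(Q): from Q::=U S we get {b, d}; from Q::=b y d we get {b}. So FIRST(Q) = {b, d}.
FIRST(U'): from U'::=x S U we get {x}; from U'::=U we get {b, d}. So FIRST(U') = {b, d, x}.
FIRST(S'): from S'::=U y x we get {b, d}; from S'::=y y Q we get {y}; from S'::=ε we get {ε}. So FIRST(S') = {ε, b, d, y}.
FIRST(S): from S::=U we get {b, d}; from S::=y we get {y}; from S::=U' we get {b, d, x}. So FIRST(S) = {b, d, x, y}.
FOLLOW(U) includes $ since U is the start symbol.
FOLLOW(S'): in U::=d S' z, S' is followed by z with FIRST {z}. Thus FOLLOW(S') = {z}.
FOLLOW(U): in S::=U, the suffix after U is empty, so FOLLOW(U) ⊇ FOLLOW(S) = {$, b, d, x, y, z}; in Q::=U S, U is followed by S with FIRST {b, d, x, y}; in U'::=x S U, the suffix after U is empty, so FOLLOW(U) ⊇ FOLLOW(U') = {$, b, d, x, y, z}; in U'::=U, the suffix after U is empty, so FOLLOW(U) ⊇ FOLLOW(U') = {$, b, d, x, y, z}; in S'::=U y x, U is followed by y x with FIRST {y}. Thus FOLLOW(U) = {$, b, d, x, y, z}.
FOLLOW(Q): in U::=Q, the suffix after Q is empty, so FOLLOW(Q) ⊇ FOLLOW(U) = {$, b, d, x, y, z}; in S'::=y y Q, the suffix after Q is empty, so FOLLOW(Q) ⊇ FOLLOW(S') = {z}. Thus FOLLOW(Q) = {$, b, d, x, y, z}.
FOLLOW(S): in Q::=U S, the suffix after S is empty, so FOLLOW(S) ⊇ FOLLOW(Q) = {$, b, d, x, y, z}; in U'::=x S U, S is followed by U with FIRST {b, d}. Thus FOLLOW(S) = {$, b, d, x, y, z}.
FOLLOW(U'): in S::=U', the suffix after U' is empty, so FOLLOW(U') ⊇ FOLLOW(S) = {$, b, d, x, y, z}. Thus FOLLOW(U') = {$, b, d, x, y, z}.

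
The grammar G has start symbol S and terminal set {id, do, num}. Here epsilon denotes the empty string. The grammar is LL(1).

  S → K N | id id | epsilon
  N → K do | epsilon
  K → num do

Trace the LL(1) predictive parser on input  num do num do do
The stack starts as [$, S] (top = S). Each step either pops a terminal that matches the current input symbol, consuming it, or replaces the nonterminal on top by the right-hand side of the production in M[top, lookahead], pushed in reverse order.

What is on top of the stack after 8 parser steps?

step 1: stack=$ S  input=num do num do do $  — expand S → K N
step 2: stack=$ N K  input=num do num do do $  — expand K → num do
step 3: stack=$ N do num  input=num do num do do $  — match num
step 4: stack=$ N do  input=do num do do $  — match do
step 5: stack=$ N  input=num do do $  — expand N → K do
step 6: stack=$ do K  input=num do do $  — expand K → num do
step 7: stack=$ do do num  input=num do do $  — match num
step 8: stack=$ do do  input=do do $  — match do
Stack after step 8: $ do (top = do).

do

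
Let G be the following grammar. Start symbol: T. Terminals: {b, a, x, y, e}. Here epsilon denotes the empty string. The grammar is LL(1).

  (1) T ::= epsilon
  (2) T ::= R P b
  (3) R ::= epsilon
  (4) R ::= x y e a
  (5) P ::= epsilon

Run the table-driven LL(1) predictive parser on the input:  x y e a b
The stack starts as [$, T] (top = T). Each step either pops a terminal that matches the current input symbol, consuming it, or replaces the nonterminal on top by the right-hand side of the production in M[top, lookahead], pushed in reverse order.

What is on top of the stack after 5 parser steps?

     Stack          Input        Action
  1  $ T            x y e a b $  expand T ::= R P b
  2  $ b P R        x y e a b $  expand R ::= x y e a
  3  $ b P a e y x  x y e a b $  match x
  4  $ b P a e y    y e a b $    match y
  5  $ b P a e      e a b $      match e
Stack after step 5: $ b P a (top = a).

a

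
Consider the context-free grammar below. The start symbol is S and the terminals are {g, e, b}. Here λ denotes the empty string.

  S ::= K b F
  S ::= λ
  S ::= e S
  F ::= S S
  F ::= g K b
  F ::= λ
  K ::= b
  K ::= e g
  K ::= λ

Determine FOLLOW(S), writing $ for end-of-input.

{$, b, e}

FIRST(K): from K::=b we get {b}; from K::=e g we get {e}; from K::=λ we get {λ}. So FIRST(K) = {λ, b, e}.
FIRST(S): from S::=K b F we get {b, e}; from S::=λ we get {λ}; from S::=e S we get {e}. So FIRST(S) = {λ, b, e}.
FIRST(F): from F::=S S we get {λ, b, e}; from F::=g K b we get {g}; from F::=λ we get {λ}. So FIRST(F) = {λ, b, e, g}.
FOLLOW(S) includes $ since S is the start symbol.
FOLLOW(K): in S::=K b F, K is followed by b F with FIRST {b}; in F::=g K b, K is followed by b with FIRST {b}. Thus FOLLOW(K) = {b}.
FOLLOW(S): in S::=e S, the suffix after S is empty (adds nothing new); in F::=S S (occurrence 1), S is followed by S with FIRST {λ, b, e}; in F::=S S (occurrence 1), the suffix after S is nullable, so FOLLOW(S) ⊇ FOLLOW(F) = {$, b, e}; in F::=S S (occurrence 2), the suffix after S is empty, so FOLLOW(S) ⊇ FOLLOW(F) = {$, b, e}. Thus FOLLOW(S) = {$, b, e}.
FOLLOW(F): in S::=K b F, the suffix after F is empty, so FOLLOW(F) ⊇ FOLLOW(S) = {$, b, e}. Thus FOLLOW(F) = {$, b, e}.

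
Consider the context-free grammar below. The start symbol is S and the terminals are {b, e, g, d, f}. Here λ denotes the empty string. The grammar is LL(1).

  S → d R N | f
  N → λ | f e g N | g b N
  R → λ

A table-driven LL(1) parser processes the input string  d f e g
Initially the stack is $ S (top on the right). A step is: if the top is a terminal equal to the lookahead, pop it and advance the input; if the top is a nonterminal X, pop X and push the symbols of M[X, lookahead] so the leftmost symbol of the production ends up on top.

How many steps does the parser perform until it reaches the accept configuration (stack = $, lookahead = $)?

step 1: stack=$ S  input=d f e g $  — expand S → d R N
step 2: stack=$ N R d  input=d f e g $  — match d
step 3: stack=$ N R  input=f e g $  — expand R → λ
step 4: stack=$ N  input=f e g $  — expand N → f e g N
step 5: stack=$ N g e f  input=f e g $  — match f
step 6: stack=$ N g e  input=e g $  — match e
step 7: stack=$ N g  input=g $  — match g
step 8: stack=$ N  input=$  — expand N → λ
Accept reached after 8 steps.

8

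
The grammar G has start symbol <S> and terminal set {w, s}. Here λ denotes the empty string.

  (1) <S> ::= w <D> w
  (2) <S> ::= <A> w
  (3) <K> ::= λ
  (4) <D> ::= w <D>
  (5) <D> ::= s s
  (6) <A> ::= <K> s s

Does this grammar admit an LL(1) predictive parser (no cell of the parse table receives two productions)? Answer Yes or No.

FIRST(<S>) = {s, w}
FIRST(<K>) = {λ}
FIRST(<D>) = {s, w}
FIRST(<A>) = {s}
FOLLOW(<S>) = {$}
FOLLOW(<K>) = {s}
FOLLOW(<D>) = {w}
FOLLOW(<A>) = {w}
Each cell of M receives at most one production.

Yes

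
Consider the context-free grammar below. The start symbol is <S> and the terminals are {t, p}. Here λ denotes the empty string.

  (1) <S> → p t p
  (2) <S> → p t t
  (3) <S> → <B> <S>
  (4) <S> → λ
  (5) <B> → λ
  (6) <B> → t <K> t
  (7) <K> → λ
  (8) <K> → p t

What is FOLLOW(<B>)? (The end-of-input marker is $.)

FIRST(<B>): from <B>→λ we get {λ}; from <B>→t <K> t we get {t}. So FIRST(<B>) = {λ, t}.
FIRST(<K>): from <K>→λ we get {λ}; from <K>→p t we get {p}. So FIRST(<K>) = {λ, p}.
FIRST(<S>): from <S>→p t p we get {p}; from <S>→p t t we get {p}; from <S>→<B> <S> we get {λ, p, t}; from <S>→λ we get {λ}. So FIRST(<S>) = {λ, p, t}.
FOLLOW(<S>) includes $ since <S> is the start symbol.
FOLLOW(<S>): in <S>→<B> <S>, the suffix after <S> is empty (adds nothing new). Thus FOLLOW(<S>) = {$}.
FOLLOW(<B>): in <S>→<B> <S>, <B> is followed by <S> with FIRST {λ, p, t}; in <S>→<B> <S>, the suffix after <B> is nullable, so FOLLOW(<B>) ⊇ FOLLOW(<S>) = {$}. Thus FOLLOW(<B>) = {$, p, t}.
FOLLOW(<K>): in <B>→t <K> t, <K> is followed by t with FIRST {t}. Thus FOLLOW(<K>) = {t}.

{$, p, t}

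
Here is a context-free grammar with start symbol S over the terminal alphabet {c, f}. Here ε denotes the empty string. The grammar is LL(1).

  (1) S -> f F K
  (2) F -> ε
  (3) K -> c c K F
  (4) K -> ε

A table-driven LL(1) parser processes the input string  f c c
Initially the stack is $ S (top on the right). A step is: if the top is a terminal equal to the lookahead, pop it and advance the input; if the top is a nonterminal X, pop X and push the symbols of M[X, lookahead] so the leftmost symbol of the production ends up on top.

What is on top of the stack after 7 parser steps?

     Stack      Input    Action
  1  $ S        f c c $  expand S -> f F K
  2  $ K F f    f c c $  match f
  3  $ K F      c c $    expand F -> ε
  4  $ K        c c $    expand K -> c c K F
  5  $ F K c c  c c $    match c
  6  $ F K c    c $      match c
  7  $ F K      $        expand K -> ε
Stack after step 7: $ F (top = F).

F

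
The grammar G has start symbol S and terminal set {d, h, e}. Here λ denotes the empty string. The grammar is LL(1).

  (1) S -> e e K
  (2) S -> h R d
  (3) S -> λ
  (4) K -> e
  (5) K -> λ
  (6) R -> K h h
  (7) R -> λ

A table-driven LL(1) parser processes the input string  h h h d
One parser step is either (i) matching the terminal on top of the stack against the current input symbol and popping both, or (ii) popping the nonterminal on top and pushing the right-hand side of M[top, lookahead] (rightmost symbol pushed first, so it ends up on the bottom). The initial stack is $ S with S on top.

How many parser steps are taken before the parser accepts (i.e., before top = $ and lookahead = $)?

step 1: stack=$ S  input=h h h d $  — expand S -> h R d
step 2: stack=$ d R h  input=h h h d $  — match h
step 3: stack=$ d R  input=h h d $  — expand R -> K h h
step 4: stack=$ d h h K  input=h h d $  — expand K -> λ
step 5: stack=$ d h h  input=h h d $  — match h
step 6: stack=$ d h  input=h d $  — match h
step 7: stack=$ d  input=d $  — match d
Accept reached after 7 steps.

7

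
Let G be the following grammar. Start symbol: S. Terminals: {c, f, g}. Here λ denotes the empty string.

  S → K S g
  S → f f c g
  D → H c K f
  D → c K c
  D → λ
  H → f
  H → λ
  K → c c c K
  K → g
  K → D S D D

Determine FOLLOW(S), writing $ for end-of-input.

{$, c, f, g}

FIRST(H) = {λ, f}
FIRST(D) = {λ, c, f}  (via H c K f)
FIRST(S) = {c, f, g}  (via K S g)
FIRST(K) = {c, f, g}  (via D S D D)
FOLLOW(S) includes $ since S is the start symbol.
FOLLOW(H): in D→H c K f, H is followed by c K f with FIRST {c}. Thus FOLLOW(H) = {c}.
FOLLOW(K): in S→K S g, K is followed by S g with FIRST {c, f, g}; in D→H c K f, K is followed by f with FIRST {f}; in D→c K c, K is followed by c with FIRST {c}; in K→c c c K, the suffix after K is empty (adds nothing new). Thus FOLLOW(K) = {c, f, g}.
FOLLOW(S): in S→K S g, S is followed by g with FIRST {g}; in K→D S D D, S is followed by D D with FIRST {λ, c, f}; in K→D S D D, the suffix after S is nullable, so FOLLOW(S) ⊇ FOLLOW(K) = {c, f, g}. Thus FOLLOW(S) = {$, c, f, g}.
FOLLOW(D): in K→D S D D (occurrence 1), D is followed by S D D with FIRST {c, f, g}; in K→D S D D (occurrence 2), D is followed by D with FIRST {λ, c, f}; in K→D S D D (occurrence 2), the suffix after D is nullable, so FOLLOW(D) ⊇ FOLLOW(K) = {c, f, g}; in K→D S D D (occurrence 3), the suffix after D is empty, so FOLLOW(D) ⊇ FOLLOW(K) = {c, f, g}. Thus FOLLOW(D) = {c, f, g}.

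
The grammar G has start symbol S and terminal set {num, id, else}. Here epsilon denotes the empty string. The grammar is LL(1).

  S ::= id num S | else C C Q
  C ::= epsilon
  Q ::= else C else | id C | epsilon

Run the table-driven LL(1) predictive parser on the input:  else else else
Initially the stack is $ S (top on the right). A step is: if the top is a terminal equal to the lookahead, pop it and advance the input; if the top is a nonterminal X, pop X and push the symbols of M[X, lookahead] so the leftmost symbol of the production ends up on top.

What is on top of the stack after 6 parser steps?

step 1: stack=$ S  input=else else else $  — expand S ::= else C C Q
step 2: stack=$ Q C C else  input=else else else $  — match else
step 3: stack=$ Q C C  input=else else $  — expand C ::= epsilon
step 4: stack=$ Q C  input=else else $  — expand C ::= epsilon
step 5: stack=$ Q  input=else else $  — expand Q ::= else C else
step 6: stack=$ else C else  input=else else $  — match else
Stack after step 6: $ else C (top = C).

C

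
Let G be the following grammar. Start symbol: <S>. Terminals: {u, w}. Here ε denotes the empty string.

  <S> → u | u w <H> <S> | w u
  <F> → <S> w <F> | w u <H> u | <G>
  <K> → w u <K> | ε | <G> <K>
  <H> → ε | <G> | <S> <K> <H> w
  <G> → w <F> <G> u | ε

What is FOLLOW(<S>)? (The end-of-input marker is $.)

{$, u, w}

FIRST(<S>): from <S>→u we get {u}; from <S>→u w <H> <S> we get {u}; from <S>→w u we get {w}. So FIRST(<S>) = {u, w}.
FIRST(<G>): from <G>→w <F> <G> u we get {w}; from <G>→ε we get {ε}. So FIRST(<G>) = {ε, w}.
FIRST(<F>): from <F>→<S> w <F> we get {u, w}; from <F>→w u <H> u we get {w}; from <F>→<G> we get {ε, w}. So FIRST(<F>) = {ε, u, w}.
FIRST(<K>): from <K>→w u <K> we get {w}; from <K>→ε we get {ε}; from <K>→<G> <K> we get {ε, w}. So FIRST(<K>) = {ε, w}.
FIRST(<H>): from <H>→ε we get {ε}; from <H>→<G> we get {ε, w}; from <H>→<S> <K> <H> w we get {u, w}. So FIRST(<H>) = {ε, u, w}.
FOLLOW(<S>) includes $ since <S> is the start symbol.
FOLLOW(<S>): in <S>→u w <H> <S>, the suffix after <S> is empty (adds nothing new); in <F>→<S> w <F>, <S> is followed by w <F> with FIRST {w}; in <H>→<S> <K> <H> w, <S> is followed by <K> <H> w with FIRST {u, w}. Thus FOLLOW(<S>) = {$, u, w}.
FOLLOW(<F>): in <F>→<S> w <F>, the suffix after <F> is empty (adds nothing new); in <G>→w <F> <G> u, <F> is followed by <G> u with FIRST {u, w}. Thus FOLLOW(<F>) = {u, w}.
FOLLOW(<K>): in <K>→w u <K>, the suffix after <K> is empty (adds nothing new); in <K>→<G> <K>, the suffix after <K> is empty (adds nothing new); in <H>→<S> <K> <H> w, <K> is followed by <H> w with FIRST {u, w}. Thus FOLLOW(<K>) = {u, w}.
FOLLOW(<H>): in <S>→u w <H> <S>, <H> is followed by <S> with FIRST {u, w}; in <F>→w u <H> u, <H> is followed by u with FIRST {u}; in <H>→<S> <K> <H> w, <H> is followed by w with FIRST {w}. Thus FOLLOW(<H>) = {u, w}.
FOLLOW(<G>): in <F>→<G>, the suffix after <G> is empty, so FOLLOW(<G>) ⊇ FOLLOW(<F>) = {u, w}; in <K>→<G> <K>, <G> is followed by <K> with FIRST {ε, w}; in <K>→<G> <K>, the suffix after <G> is nullable, so FOLLOW(<G>) ⊇ FOLLOW(<K>) = {u, w}; in <H>→<G>, the suffix after <G> is empty, so FOLLOW(<G>) ⊇ FOLLOW(<H>) = {u, w}; in <G>→w <F> <G> u, <G> is followed by u with FIRST {u}. Thus FOLLOW(<G>) = {u, w}.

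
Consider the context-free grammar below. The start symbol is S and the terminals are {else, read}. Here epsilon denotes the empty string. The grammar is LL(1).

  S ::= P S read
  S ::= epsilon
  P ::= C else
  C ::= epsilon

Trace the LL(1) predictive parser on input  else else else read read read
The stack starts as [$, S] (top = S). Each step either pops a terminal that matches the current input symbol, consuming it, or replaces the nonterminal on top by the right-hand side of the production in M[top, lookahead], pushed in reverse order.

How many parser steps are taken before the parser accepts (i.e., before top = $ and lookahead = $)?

16

step 1: stack=$ S  input=else else else read read read $  — expand S ::= P S read
step 2: stack=$ read S P  input=else else else read read read $  — expand P ::= C else
step 3: stack=$ read S else C  input=else else else read read read $  — expand C ::= epsilon
step 4: stack=$ read S else  input=else else else read read read $  — match else
step 5: stack=$ read S  input=else else read read read $  — expand S ::= P S read
step 6: stack=$ read read S P  input=else else read read read $  — expand P ::= C else
step 7: stack=$ read read S else C  input=else else read read read $  — expand C ::= epsilon
step 8: stack=$ read read S else  input=else else read read read $  — match else
step 9: stack=$ read read S  input=else read read read $  — expand S ::= P S read
step 10: stack=$ read read read S P  input=else read read read $  — expand P ::= C else
step 11: stack=$ read read read S else C  input=else read read read $  — expand C ::= epsilon
step 12: stack=$ read read read S else  input=else read read read $  — match else
step 13: stack=$ read read read S  input=read read read $  — expand S ::= epsilon
step 14: stack=$ read read read  input=read read read $  — match read
step 15: stack=$ read read  input=read read $  — match read
step 16: stack=$ read  input=read $  — match read
Accept reached after 16 steps.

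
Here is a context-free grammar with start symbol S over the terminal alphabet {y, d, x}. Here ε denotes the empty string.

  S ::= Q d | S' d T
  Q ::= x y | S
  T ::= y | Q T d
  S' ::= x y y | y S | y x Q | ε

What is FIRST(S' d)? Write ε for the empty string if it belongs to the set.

FIRST(S'): from S'::=x y y we get {x}; from S'::=y S we get {y}; from S'::=y x Q we get {y}; from S'::=ε we get {ε}. So FIRST(S') = {ε, x, y}.
FIRST(S): from S::=Q d we get {d, x, y}; from S::=S' d T we get {d, x, y}. So FIRST(S) = {d, x, y}.
FIRST(Q): from Q::=x y we get {x}; from Q::=S we get {d, x, y}. So FIRST(Q) = {d, x, y}.
FIRST(T): from T::=y we get {y}; from T::=Q T d we get {d, x, y}. So FIRST(T) = {d, x, y}.
FIRST(S' d): take FIRST of each symbol in turn, carrying on past any symbol whose FIRST contains ε; result {d, x, y}.

{d, x, y}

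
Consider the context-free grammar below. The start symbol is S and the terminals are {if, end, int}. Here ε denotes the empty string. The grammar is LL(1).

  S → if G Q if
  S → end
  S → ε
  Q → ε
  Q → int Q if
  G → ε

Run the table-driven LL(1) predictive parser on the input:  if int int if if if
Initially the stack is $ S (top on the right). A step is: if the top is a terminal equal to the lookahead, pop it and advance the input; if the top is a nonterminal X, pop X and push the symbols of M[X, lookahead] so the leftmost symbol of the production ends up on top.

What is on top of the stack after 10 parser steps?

if

step 1: stack=$ S  input=if int int if if if $  — expand S → if G Q if
step 2: stack=$ if Q G if  input=if int int if if if $  — match if
step 3: stack=$ if Q G  input=int int if if if $  — expand G → ε
step 4: stack=$ if Q  input=int int if if if $  — expand Q → int Q if
step 5: stack=$ if if Q int  input=int int if if if $  — match int
step 6: stack=$ if if Q  input=int if if if $  — expand Q → int Q if
step 7: stack=$ if if if Q int  input=int if if if $  — match int
step 8: stack=$ if if if Q  input=if if if $  — expand Q → ε
step 9: stack=$ if if if  input=if if if $  — match if
step 10: stack=$ if if  input=if if $  — match if
Stack after step 10: $ if (top = if).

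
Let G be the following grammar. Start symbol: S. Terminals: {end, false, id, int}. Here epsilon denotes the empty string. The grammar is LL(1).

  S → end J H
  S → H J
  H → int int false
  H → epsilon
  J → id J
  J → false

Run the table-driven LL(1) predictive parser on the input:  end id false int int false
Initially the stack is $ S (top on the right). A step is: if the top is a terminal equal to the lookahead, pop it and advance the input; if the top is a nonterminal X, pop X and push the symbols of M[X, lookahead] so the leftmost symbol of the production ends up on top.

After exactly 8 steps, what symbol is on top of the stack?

int

step 1: stack=$ S  input=end id false int int false $  — expand S → end J H
step 2: stack=$ H J end  input=end id false int int false $  — match end
step 3: stack=$ H J  input=id false int int false $  — expand J → id J
step 4: stack=$ H J id  input=id false int int false $  — match id
step 5: stack=$ H J  input=false int int false $  — expand J → false
step 6: stack=$ H false  input=false int int false $  — match false
step 7: stack=$ H  input=int int false $  — expand H → int int false
step 8: stack=$ false int int  input=int int false $  — match int
Stack after step 8: $ false int (top = int).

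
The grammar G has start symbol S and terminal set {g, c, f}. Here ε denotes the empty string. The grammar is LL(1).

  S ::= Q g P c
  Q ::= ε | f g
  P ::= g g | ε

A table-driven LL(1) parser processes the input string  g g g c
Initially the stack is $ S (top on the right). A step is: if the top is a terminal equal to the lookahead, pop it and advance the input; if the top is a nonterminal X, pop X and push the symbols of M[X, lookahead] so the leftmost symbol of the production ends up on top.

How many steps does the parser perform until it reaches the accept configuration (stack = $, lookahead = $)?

7

step 1: stack=$ S  input=g g g c $  — expand S ::= Q g P c
step 2: stack=$ c P g Q  input=g g g c $  — expand Q ::= ε
step 3: stack=$ c P g  input=g g g c $  — match g
step 4: stack=$ c P  input=g g c $  — expand P ::= g g
step 5: stack=$ c g g  input=g g c $  — match g
step 6: stack=$ c g  input=g c $  — match g
step 7: stack=$ c  input=c $  — match c
Accept reached after 7 steps.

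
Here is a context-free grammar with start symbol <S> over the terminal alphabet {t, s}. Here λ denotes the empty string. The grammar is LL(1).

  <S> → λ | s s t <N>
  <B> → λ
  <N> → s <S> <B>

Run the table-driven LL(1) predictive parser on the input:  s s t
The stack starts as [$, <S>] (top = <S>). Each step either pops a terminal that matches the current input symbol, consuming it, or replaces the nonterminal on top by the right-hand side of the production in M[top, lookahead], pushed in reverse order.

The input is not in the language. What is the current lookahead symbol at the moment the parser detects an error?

step 1: stack=$ <S>  input=s s t $  — expand <S> → s s t <N>
step 2: stack=$ <N> t s s  input=s s t $  — match s
step 3: stack=$ <N> t s  input=s t $  — match s
step 4: stack=$ <N> t  input=t $  — match t
step 5: stack=$ <N>  input=$  — error: M[<N>, $] is empty

$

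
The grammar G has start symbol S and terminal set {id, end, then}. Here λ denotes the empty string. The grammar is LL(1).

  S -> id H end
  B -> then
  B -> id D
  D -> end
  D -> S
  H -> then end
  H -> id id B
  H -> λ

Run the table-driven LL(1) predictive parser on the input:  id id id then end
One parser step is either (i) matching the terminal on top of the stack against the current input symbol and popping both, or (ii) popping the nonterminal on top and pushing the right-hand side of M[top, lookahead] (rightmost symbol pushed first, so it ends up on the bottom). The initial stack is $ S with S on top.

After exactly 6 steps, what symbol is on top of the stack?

then

step 1: stack=$ S  input=id id id then end $  — expand S -> id H end
step 2: stack=$ end H id  input=id id id then end $  — match id
step 3: stack=$ end H  input=id id then end $  — expand H -> id id B
step 4: stack=$ end B id id  input=id id then end $  — match id
step 5: stack=$ end B id  input=id then end $  — match id
step 6: stack=$ end B  input=then end $  — expand B -> then
Stack after step 6: $ end then (top = then).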